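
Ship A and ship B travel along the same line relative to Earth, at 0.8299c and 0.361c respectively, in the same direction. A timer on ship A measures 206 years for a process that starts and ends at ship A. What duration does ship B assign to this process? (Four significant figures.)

The velocity of ship A relative to ship B is (0.8299 − 0.361)c / (1 − 0.8299×0.361) = 0.66947c; relative speed 0.66947c.
γ for this relative speed: γ = 1/√(1 − 0.44819) = 1.3462.
Ship A's interval is proper; time dilation gives Δt_B = γΔτ = 1.3462 × 206 years = 277.3 years.

277.3 years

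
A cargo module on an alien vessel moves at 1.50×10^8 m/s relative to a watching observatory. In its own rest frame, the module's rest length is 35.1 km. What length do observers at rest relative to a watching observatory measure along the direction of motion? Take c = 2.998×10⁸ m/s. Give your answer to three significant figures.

β = v/c = (1.50×10^8 m/s)/(2.998×10⁸ m/s) = 0.500334.
γ = 1/√(1 − β²) = 1/√(1 − 0.2503341) = 1/√0.7496659 = 1/0.865832 = 1.155.
Length contraction: L = L₀/γ = 35.1/1.155 = 30.4 km.

30.4 km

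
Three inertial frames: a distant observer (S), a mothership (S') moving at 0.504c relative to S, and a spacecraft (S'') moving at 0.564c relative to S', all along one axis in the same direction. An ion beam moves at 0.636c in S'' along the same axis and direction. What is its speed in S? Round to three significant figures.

First combine the ion beam and spacecraft (S''→S'): u₁ = (0.636 + 0.564)/(1 + 0.636×0.564) = 1.2/1.358704 = 0.88319.
Then combine with the mothership (S'→S): u = (0.88319 + 0.504)/(1 + 0.88319×0.504) = 1.38719/1.44512776 = 0.95991.

0.960c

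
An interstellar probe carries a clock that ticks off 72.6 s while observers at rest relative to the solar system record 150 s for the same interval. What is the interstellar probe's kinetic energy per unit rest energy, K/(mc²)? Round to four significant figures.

1.066

The time-dilation ratio gives γ = 150/72.6 = 2.06612.
K/(mc²) = γ − 1 = 2.06612 − 1 = 1.066.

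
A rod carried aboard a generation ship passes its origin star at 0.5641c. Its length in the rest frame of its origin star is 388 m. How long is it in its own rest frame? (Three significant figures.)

470 m

β² = 0.31820881, so γ = 1/√0.68179119 = 1.2111.
Proper length: L₀ = γ·L = 1.2111 × 388 = 470 m.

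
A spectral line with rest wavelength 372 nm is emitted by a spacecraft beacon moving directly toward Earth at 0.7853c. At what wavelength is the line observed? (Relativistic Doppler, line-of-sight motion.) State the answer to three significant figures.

Relativistic Doppler for wavelength: λ_obs = λ_src · √((1−β)/(1+β)).
With β = 0.7853: factor = √(0.2147/1.7853) = 0.34679.
λ_obs = 372 × 0.34679 = 129 nm.

129 nm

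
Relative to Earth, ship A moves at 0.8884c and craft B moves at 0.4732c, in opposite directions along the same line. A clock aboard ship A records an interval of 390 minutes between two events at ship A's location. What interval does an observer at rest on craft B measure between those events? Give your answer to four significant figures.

1370 minutes

Transform ship A's velocity into craft B's frame: (0.8884 + 0.4732)/(1 + 0.8884·0.4732) = 1.3616/1.42039088, so the relative speed is 0.95861c.
γ for this relative speed: γ = 1/√(1 − 0.918933) = 3.5122.
The clock on ship A records proper time, so craft B measures Δt = γΔτ = 3.5122 × 390 = 1370 minutes.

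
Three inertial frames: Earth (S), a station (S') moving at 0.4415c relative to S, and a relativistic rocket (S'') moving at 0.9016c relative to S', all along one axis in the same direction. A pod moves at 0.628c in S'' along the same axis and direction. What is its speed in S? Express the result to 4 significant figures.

First combine the pod and relativistic rocket (S''→S'): u₁ = (0.628 + 0.9016)/(1 + 0.628×0.9016) = 1.5296/1.5662048 = 0.97663.
Then combine with the station (S'→S): u = (0.97663 + 0.4415)/(1 + 0.97663×0.4415) = 1.41813/1.431182145 = 0.99088.

0.9909c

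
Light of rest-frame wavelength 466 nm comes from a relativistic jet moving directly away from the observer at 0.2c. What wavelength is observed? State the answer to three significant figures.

Relativistic Doppler for wavelength: λ_obs = λ_src · √((1+β)/(1−β)).
With β = 0.2: factor = √(1.2/0.8) = 1.2247.
λ_obs = 466 × 1.2247 = 571 nm.

571 nm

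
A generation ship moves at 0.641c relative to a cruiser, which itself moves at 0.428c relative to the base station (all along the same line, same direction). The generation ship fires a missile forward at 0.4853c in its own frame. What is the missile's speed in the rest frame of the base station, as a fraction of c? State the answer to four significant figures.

First combine the missile and generation ship (S''→S'): u₁ = (0.4853 + 0.641)/(1 + 0.4853×0.641) = 1.1263/1.3110773 = 0.85906.
Then combine with the cruiser (S'→S): u = (0.85906 + 0.428)/(1 + 0.85906×0.428) = 1.28706/1.36767768 = 0.94106.

0.9411c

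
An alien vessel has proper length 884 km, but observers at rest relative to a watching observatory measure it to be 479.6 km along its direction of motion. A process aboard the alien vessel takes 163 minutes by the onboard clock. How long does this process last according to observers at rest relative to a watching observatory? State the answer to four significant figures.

Length contraction gives γ = L₀/L = 884/479.6 = 1.8432.
Δt = γΔτ = 1.8432 × 163 = 300.4 minutes.

300.4 minutes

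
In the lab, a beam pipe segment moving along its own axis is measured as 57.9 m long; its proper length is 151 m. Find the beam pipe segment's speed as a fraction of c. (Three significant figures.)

Length contraction gives γ = L₀/L = 151/57.9 = 2.6079.
β = √(1 − 1/γ²) = √0.852966 = 0.924.

0.924c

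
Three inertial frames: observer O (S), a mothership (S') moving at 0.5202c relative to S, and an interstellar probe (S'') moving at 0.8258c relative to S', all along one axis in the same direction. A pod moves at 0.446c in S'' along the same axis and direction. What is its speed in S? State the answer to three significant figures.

0.977c

Apply u = (u'+v)/(1+u'v) twice. Pod in the mothership frame: (0.446+0.8258)/(1+0.446·0.8258) = 1.2718/1.3683068 = 0.92947c.
That velocity, transformed to the rest frame of observer O: (0.92947+0.5202)/(1+0.92947·0.5202) = 1.44967/1.483510294 = 0.97719c.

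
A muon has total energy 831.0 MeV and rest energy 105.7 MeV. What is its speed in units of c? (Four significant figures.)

γ = E/(mc²) = 831.0/105.7 = 7.8619.
β = √(1 − 1/γ²) = √(1 − 0.0161788) = √0.9838212 = 0.9919.

0.9919c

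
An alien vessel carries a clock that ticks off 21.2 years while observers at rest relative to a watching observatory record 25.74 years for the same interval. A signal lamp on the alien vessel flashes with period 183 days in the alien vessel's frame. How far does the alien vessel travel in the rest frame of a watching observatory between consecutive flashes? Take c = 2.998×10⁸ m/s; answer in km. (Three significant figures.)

γ = Δt/Δτ = 25.74/21.2 = 1.21415.
β = √(1 − 1/γ²) = 0.56714. Lab-frame period = γτ = 1.21415×183 days = 222.19 days. Distance = βc × γτ = 0.56714 × 2.998×10⁸ m/s × 19197216 s = 3.2641×10^15 m = 3.26×10^12 km.

3.26×10^12 km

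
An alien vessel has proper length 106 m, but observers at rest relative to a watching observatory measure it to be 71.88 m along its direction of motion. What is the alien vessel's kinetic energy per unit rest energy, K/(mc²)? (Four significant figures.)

0.4747

From L = L₀/γ: γ = 106/71.88 = 1.47468.
Since K = (γ−1)mc², K/(mc²) = 1.47468 − 1 = 0.4747.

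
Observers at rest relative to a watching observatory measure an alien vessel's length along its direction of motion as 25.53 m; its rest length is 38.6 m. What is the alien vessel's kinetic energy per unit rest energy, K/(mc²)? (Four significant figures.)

0.5119

γ = L₀/L = 38.6/25.53 = 1.51195.
Since K = (γ−1)mc², K/(mc²) = 1.51195 − 1 = 0.5119.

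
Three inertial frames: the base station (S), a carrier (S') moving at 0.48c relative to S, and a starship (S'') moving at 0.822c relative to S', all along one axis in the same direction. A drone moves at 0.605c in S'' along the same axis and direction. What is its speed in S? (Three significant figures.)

First combine the drone and starship (S''→S'): u₁ = (0.605 + 0.822)/(1 + 0.605×0.822) = 1.427/1.49731 = 0.95304.
Then combine with the carrier (S'→S): u = (0.95304 + 0.48)/(1 + 0.95304×0.48) = 1.43304/1.4574592 = 0.98325.

0.983c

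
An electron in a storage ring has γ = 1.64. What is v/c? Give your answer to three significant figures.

0.793

β = √(1 − 1/γ²) = √(1 − 1/2.6896) = √0.628198 = 0.793.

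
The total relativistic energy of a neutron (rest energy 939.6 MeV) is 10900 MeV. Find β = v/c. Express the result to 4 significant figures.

0.9963

Total energy E = γmc² gives γ = 10900/939.6 = 11.601.
Hence β = √(1 − 1/γ²) = √(1 − 0.00743035) = √0.99256965 = 0.9963.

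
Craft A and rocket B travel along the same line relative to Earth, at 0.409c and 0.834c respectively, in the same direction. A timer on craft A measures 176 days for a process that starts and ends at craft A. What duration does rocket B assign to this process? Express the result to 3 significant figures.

The velocity of craft A relative to rocket B is (0.409 − 0.834)c / (1 − 0.409×0.834) = −0.64502c; relative speed 0.64502c.
At |u| = 0.64502c, γ = (1 − 0.416051)^(−1/2) = 1.3086.
The clock on craft A records proper time, so rocket B measures Δt = γΔτ = 1.3086 × 176 = 230 days.

230 days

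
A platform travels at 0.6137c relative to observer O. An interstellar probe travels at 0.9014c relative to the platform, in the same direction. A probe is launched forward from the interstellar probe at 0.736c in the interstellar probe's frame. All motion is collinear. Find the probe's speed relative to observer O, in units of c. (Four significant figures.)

First combine the probe and interstellar probe (S''→S'): u₁ = (0.736 + 0.9014)/(1 + 0.736×0.9014) = 1.6374/1.6634304 = 0.98435.
Then combine with the platform (S'→S): u = (0.98435 + 0.6137)/(1 + 0.98435×0.6137) = 1.59805/1.604095595 = 0.99623.

0.9962c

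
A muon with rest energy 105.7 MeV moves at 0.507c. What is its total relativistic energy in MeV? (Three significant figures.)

Lorentz factor: γ = (1 − 0.257049)^(−1/2) = 1.1602.
Total energy: E = γmc² = 1.1602 × 105.7 MeV = 123 MeV.

123 MeV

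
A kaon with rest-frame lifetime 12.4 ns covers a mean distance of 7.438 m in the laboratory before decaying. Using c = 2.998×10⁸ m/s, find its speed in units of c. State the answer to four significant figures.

Lab distance = (lab lifetime)·v = γτ·βc, so βγ = d/(cτ) = 7.438/(2.998×10⁸ × 1.240×10^-8) = 2.0008.
With βγ = 2.0008: γ² = 1 + (βγ)² = 5.0032, and β = (βγ)/γ = 2.0008/2.23678 = 0.8945.

0.8945c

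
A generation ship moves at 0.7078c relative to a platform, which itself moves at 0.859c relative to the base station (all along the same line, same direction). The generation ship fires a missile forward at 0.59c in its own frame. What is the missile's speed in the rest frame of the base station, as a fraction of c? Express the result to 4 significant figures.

Compose velocities in two stages. Stage 1 (into S'): u₁ = (0.59+0.7078)/(1+0.59×0.7078) = 0.91549.
Stage 2 (into S): u = (0.91549+0.859)/(1+0.91549×0.859) = 0.99333, so the speed is 0.9933c.

0.9933c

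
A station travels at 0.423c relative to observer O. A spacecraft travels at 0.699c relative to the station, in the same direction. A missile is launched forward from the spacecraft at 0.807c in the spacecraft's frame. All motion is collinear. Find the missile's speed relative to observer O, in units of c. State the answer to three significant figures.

Compose velocities in two stages. Stage 1 (into S'): u₁ = (0.807+0.699)/(1+0.807×0.699) = 0.96286.
Stage 2 (into S): u = (0.96286+0.423)/(1+0.96286×0.423) = 0.98477, so the speed is 0.985c.

0.985c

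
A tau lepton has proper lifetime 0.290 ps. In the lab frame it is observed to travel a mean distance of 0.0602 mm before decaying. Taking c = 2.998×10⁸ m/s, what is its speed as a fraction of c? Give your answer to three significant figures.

0.569c

d = βγcτ ⇒ βγ = d/(cτ) = 6.020×10^-5 m / (8.6942×10^-5 m) = 0.69242.
β = (βγ)/√(1+(βγ)²) = 0.69242/√1.479445 = 0.569.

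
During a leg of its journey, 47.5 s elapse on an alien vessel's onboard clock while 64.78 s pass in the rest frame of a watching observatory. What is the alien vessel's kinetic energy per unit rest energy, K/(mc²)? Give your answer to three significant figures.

0.364

From Δt = γΔτ: γ = 64.78/47.5 = 1.36379.
Since K = (γ−1)mc², K/(mc²) = 1.36379 − 1 = 0.364.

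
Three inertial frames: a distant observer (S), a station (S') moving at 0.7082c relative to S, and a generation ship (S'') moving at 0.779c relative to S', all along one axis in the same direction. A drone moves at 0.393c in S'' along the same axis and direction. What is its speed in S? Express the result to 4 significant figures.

0.9817c

First combine the drone and generation ship (S''→S'): u₁ = (0.393 + 0.779)/(1 + 0.393×0.779) = 1.172/1.306147 = 0.8973.
Then combine with the station (S'→S): u = (0.8973 + 0.7082)/(1 + 0.8973×0.7082) = 1.6055/1.63546786 = 0.98168.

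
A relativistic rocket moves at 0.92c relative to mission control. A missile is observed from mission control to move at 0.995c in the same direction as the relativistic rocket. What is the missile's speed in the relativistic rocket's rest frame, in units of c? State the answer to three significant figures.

0.887c

Transform to the relativistic rocket's frame: u' = (u − v)/(1 − uv/c²).
u' = (0.995 − 0.92)/(1 − 0.995×0.92) = 0.075/0.0846 = 0.88652.
Speed in the relativistic rocket's frame: 0.887c (in the same direction).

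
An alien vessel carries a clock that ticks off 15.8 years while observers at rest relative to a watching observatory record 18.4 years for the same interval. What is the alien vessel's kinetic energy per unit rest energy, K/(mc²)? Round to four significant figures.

The time-dilation ratio gives γ = 18.4/15.8 = 1.16456.
Since K = (γ−1)mc², K/(mc²) = 1.16456 − 1 = 0.1646.

0.1646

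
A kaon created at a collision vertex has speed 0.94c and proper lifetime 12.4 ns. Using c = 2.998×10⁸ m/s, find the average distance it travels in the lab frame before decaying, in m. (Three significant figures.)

10.2 m

β² = 0.8836, so γ = 1/√0.1164 = 2.9311.
Lab-frame lifetime: Δt = γτ = 2.9311 × 12.4 ns = 36.346 ns.
Distance: d = vΔt = 0.94 × 2.998×10⁸ m/s × 3.6346×10^-8 s = 10.2 m.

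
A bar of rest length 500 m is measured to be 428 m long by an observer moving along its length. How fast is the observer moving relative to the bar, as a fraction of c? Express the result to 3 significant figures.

Length contraction gives γ = L₀/L = 500/428 = 1.1682.
β = √(1 − 1/γ²) = √0.267234 = 0.517.

0.517c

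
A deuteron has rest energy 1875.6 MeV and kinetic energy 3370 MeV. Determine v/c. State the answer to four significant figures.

0.9339

γ = 1 + K/(mc²) = 1 + 3370/1875.6 = 2.7968.
β = √(1 − 1/γ²) = √(1 − 0.127843) = √0.872157 = 0.9339.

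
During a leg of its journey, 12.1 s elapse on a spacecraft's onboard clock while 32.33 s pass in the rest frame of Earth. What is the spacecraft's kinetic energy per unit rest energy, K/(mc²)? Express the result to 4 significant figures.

γ = Δt/Δτ = 32.33/12.1 = 2.6719.
K/(mc²) = γ − 1 = 2.6719 − 1 = 1.672.

1.672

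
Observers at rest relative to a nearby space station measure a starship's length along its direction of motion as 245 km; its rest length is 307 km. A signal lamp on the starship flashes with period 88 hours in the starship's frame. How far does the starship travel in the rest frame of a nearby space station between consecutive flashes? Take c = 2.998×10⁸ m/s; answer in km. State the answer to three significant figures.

7.17×10^10 km

From L = L₀/γ: γ = 307/245 = 1.25306.
β = √(1 − 1/γ²) = 0.6026. Lab-frame period = γτ = 1.25306×88 hours = 110.27 hours. Distance = βc × γτ = 0.6026 × 2.998×10⁸ m/s × 396972 s = 7.1717×10^13 m = 7.17×10^10 km.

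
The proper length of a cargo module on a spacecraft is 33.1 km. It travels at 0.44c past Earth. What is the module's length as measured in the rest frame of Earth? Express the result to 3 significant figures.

γ = 1/√(1 − β²) = 1/√(1 − 0.1936) = 1/√0.8064 = 1/0.897998 = 1.1136.
Along the direction of motion the measured length is L₀/γ = 33.1/1.1136 = 29.7 km.

29.7 km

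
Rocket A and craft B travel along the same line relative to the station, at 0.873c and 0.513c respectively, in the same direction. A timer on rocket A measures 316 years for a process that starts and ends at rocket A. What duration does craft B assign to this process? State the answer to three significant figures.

The velocity of rocket A relative to craft B is (0.873 − 0.513)c / (1 − 0.873×0.513) = 0.652c; relative speed 0.652c.
At |u| = 0.652c, γ = (1 − 0.425104)^(−1/2) = 1.3189.
The clock on rocket A records proper time, so craft B measures Δt = γΔτ = 1.3189 × 316 = 417 years.

417 years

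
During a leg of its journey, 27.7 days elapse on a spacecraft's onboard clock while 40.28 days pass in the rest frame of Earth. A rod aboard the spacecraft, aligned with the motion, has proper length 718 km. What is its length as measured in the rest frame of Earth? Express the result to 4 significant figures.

From Δt = γΔτ: γ = 40.28/27.7 = 1.45415.
L = L₀/γ = 718/1.45415 = 493.8 km.

493.8 km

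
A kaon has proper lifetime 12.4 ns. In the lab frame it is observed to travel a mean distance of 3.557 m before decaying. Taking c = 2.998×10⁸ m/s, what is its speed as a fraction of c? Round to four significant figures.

0.6913c

Lab distance = (lab lifetime)·v = γτ·βc, so βγ = d/(cτ) = 3.557/(2.998×10⁸ × 1.240×10^-8) = 0.95682.
With βγ = 0.95682: γ² = 1 + (βγ)² = 1.915505, and β = (βγ)/γ = 0.95682/1.38402 = 0.6913.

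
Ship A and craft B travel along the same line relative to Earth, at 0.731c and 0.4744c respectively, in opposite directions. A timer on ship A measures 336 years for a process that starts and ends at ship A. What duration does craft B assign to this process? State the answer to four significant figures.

Transform ship A's velocity into craft B's frame: (0.731 + 0.4744)/(1 + 0.731·0.4744) = 1.2054/1.3467864, so the relative speed is 0.89502c.
At |u| = 0.89502c, γ = (1 − 0.801061)^(−1/2) = 2.242.
Ship A's interval is proper; time dilation gives Δt_B = γΔτ = 2.242 × 336 years = 753.3 years.

753.3 years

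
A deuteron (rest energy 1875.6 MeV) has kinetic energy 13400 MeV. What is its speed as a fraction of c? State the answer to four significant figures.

0.9924c

K = (γ−1)mc², so γ = 1 + 13400/1875.6 = 8.1444.
Then v/c = √(1 − γ⁻²) = √(1 − 0.0150759) = √0.9849241 = 0.9924.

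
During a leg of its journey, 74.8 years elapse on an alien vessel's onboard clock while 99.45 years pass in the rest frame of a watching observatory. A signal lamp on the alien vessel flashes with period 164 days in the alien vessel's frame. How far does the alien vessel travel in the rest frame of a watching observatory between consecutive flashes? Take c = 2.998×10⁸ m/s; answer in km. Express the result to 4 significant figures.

The time-dilation ratio gives γ = 99.45/74.8 = 1.32955.
β = √(1 − 1/γ²) = 0.65901. Lab-frame period = γτ = 1.32955×164 days = 218.05 days. Distance = βc × γτ = 0.65901 × 2.998×10⁸ m/s × 18839520 s = 3.7221×10^15 m = 3.722×10^12 km.

3.722×10^12 km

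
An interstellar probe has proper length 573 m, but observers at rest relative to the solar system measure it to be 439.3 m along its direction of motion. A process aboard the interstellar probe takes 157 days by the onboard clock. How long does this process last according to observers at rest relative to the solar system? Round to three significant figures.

205 days

γ = L₀/L = 573/439.3 = 1.30435.
The same γ dilates the second interval: 1.30435 × 157 days = 205 days.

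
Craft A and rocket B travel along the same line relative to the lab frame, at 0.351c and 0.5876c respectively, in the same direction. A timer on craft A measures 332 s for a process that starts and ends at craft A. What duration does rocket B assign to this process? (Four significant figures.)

The velocity of craft A relative to rocket B is (0.351 − 0.5876)c / (1 − 0.351×0.5876) = −0.29808c; relative speed 0.29808c.
At |u| = 0.29808c, γ = (1 − 0.0888517)^(−1/2) = 1.0476.
Craft A's interval is proper; time dilation gives Δt_B = γΔτ = 1.0476 × 332 s = 347.8 s.

347.8 s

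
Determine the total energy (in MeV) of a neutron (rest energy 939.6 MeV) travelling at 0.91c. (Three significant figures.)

γ = 1/√(1 − β²) = 1/√(1 − 0.8281) = 1/√0.1719 = 1/0.414608 = 2.4119.
Total energy: E = γmc² = 2.4119 × 939.6 MeV = 2270 MeV.

2270 MeV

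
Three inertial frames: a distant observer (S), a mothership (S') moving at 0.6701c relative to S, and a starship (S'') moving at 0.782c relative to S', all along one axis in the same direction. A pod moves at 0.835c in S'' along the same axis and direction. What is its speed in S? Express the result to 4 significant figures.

0.9957c

Compose velocities in two stages. Stage 1 (into S'): u₁ = (0.835+0.782)/(1+0.835×0.782) = 0.97824.
Stage 2 (into S): u = (0.97824+0.6701)/(1+0.97824×0.6701) = 0.99566, so the speed is 0.9957c.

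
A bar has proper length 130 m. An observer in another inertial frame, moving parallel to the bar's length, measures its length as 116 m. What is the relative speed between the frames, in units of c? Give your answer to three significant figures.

Length contraction gives γ = L₀/L = 130/116 = 1.1207.
β = √(1 − 1/γ²) = √0.203802 = 0.451.

0.451c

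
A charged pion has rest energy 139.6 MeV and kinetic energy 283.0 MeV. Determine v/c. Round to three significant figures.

0.944

γ = 1 + K/(mc²) = 1 + 283.0/139.6 = 3.0272.
β = √(1 − 1/γ²) = √(1 − 0.109123) = √0.890877 = 0.944.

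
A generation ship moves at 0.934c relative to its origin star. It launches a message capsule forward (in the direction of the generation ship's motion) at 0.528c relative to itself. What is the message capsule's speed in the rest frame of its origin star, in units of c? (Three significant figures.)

Relativistic velocity addition: u = (u' + v)/(1 + u'v/c²), with u' = 0.528c and v = 0.934c.
Numerator: 0.528 + 0.934 = 1.462. Denominator: 1 + (0.528)(0.934) = 1.493152.
u = 1.462/1.493152 = 0.97914, so the speed is 0.979c.

0.979c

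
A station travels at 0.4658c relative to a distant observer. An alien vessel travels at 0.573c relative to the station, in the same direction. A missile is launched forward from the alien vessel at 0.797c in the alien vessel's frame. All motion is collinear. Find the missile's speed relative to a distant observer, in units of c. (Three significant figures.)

Apply u = (u'+v)/(1+u'v) twice. Missile in the station frame: (0.797+0.573)/(1+0.797·0.573) = 1.37/1.456681 = 0.94049c.
That velocity, transformed to the rest frame of a distant observer: (0.94049+0.4658)/(1+0.94049·0.4658) = 1.40629/1.438080242 = 0.97789c.

0.978c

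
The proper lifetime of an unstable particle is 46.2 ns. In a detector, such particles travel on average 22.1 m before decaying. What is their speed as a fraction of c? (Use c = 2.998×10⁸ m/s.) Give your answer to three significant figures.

0.847c

Lab distance = (lab lifetime)·v = γτ·βc, so βγ = d/(cτ) = 22.10/(2.998×10⁸ × 4.620×10^-8) = 1.5956.
With βγ = 1.5956: γ² = 1 + (βγ)² = 3.54594, and β = (βγ)/γ = 1.5956/1.88307 = 0.847.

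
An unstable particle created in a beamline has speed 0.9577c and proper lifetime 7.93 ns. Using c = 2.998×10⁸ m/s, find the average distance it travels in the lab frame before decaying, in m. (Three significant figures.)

γ = 1/√(1 − β²) = 1/√(1 − 0.91718929) = 1/√0.08281071 = 1/0.287769 = 3.475.
Lab-frame lifetime: Δt = γτ = 3.475 × 7.93 ns = 27.557 ns.
Distance: d = vΔt = 0.9577 × 2.998×10⁸ m/s × 2.7557×10^-8 s = 7.91 m.

7.91 m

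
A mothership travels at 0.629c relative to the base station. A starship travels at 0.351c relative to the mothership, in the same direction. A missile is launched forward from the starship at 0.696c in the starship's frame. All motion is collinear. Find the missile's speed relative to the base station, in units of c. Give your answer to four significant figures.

First combine the missile and starship (S''→S'): u₁ = (0.696 + 0.351)/(1 + 0.696×0.351) = 1.047/1.244296 = 0.84144.
Then combine with the mothership (S'→S): u = (0.84144 + 0.629)/(1 + 0.84144×0.629) = 1.47044/1.52926576 = 0.96153.

0.9615c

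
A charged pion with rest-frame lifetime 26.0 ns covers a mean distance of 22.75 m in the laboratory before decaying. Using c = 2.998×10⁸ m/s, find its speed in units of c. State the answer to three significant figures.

d = βγcτ ⇒ βγ = d/(cτ) = 22.75 m / (7.7948 m) = 2.9186.
β = (βγ)/√(1+(βγ)²) = 2.9186/√9.51823 = 0.946.

0.946c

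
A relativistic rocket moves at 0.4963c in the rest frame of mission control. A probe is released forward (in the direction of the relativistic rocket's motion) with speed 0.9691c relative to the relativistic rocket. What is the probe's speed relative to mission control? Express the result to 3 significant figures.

In units of c, u = (u' + v)/(1 + u'v) with u' = 0.9691 and v = 0.4963.
Numerator: 0.9691 + 0.4963 = 1.4654. Denominator: 1 + (0.9691)(0.4963) = 1.48096433.
u = 1.4654/1.48096433 = 0.98949, so the speed is 0.989c.

0.989c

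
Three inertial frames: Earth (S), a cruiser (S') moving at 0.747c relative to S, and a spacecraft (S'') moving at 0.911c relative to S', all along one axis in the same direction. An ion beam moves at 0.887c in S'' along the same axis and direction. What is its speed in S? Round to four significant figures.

First combine the ion beam and spacecraft (S''→S'): u₁ = (0.887 + 0.911)/(1 + 0.887×0.911) = 1.798/1.808057 = 0.99444.
Then combine with the cruiser (S'→S): u = (0.99444 + 0.747)/(1 + 0.99444×0.747) = 1.74144/1.74284668 = 0.99919.

0.9992c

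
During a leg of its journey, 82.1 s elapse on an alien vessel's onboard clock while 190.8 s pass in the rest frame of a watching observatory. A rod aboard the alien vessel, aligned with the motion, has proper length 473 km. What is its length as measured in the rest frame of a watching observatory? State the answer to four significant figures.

203.5 km

γ = Δt/Δτ = 190.8/82.1 = 2.324.
The rod contracts by the same γ: 473 km / 2.324 = 203.5 km.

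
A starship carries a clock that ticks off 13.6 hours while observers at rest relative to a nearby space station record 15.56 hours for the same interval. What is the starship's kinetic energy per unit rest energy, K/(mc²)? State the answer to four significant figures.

0.1441

From Δt = γΔτ: γ = 15.56/13.6 = 1.14412.
K/(mc²) = γ − 1 = 1.14412 − 1 = 0.1441.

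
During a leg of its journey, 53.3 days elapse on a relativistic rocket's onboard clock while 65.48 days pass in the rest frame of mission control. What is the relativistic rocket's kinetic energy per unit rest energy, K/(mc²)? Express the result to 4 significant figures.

The time-dilation ratio gives γ = 65.48/53.3 = 1.22852.
K/(mc²) = γ − 1 = 1.22852 − 1 = 0.2285.

0.2285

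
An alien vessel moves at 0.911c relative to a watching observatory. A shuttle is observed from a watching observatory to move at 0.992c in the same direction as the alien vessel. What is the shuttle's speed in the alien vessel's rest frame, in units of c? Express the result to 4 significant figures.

0.8412c

Transform to the alien vessel's frame: u' = (u − v)/(1 − uv/c²).
u' = (0.992 − 0.911)/(1 − 0.992×0.911) = 0.081/0.096288 = 0.84123.
Speed in the alien vessel's frame: 0.8412c (in the same direction).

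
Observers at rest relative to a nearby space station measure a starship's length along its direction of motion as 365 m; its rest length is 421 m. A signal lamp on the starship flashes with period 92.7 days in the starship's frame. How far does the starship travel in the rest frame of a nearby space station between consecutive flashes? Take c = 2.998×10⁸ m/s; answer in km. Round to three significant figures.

1.38×10^12 km

Length contraction gives γ = L₀/L = 421/365 = 1.15342.
β = √(1 − 1/γ²) = 0.49833. Lab-frame period = γτ = 1.15342×92.7 days = 106.92 days. Distance = βc × γτ = 0.49833 × 2.998×10⁸ m/s × 9237888 s = 1.3801×10^15 m = 1.38×10^12 km.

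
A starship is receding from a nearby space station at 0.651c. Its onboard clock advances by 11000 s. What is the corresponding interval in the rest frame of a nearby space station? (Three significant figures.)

β² = 0.423801, so γ = 1/√0.576199 = 1.3174.
Time dilation: Δt = γ·Δτ = 1.3174 × 11000 = 14500 s.

14500 s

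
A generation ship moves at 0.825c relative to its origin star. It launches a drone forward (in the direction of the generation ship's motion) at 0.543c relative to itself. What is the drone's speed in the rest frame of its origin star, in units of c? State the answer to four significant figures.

Relativistic velocity addition: u = (u' + v)/(1 + u'v/c²), with u' = 0.543c and v = 0.825c.
Numerator: 0.543 + 0.825 = 1.368. Denominator: 1 + (0.543)(0.825) = 1.447975.
u = 1.368/1.447975 = 0.94477, so the speed is 0.9448c.

0.9448c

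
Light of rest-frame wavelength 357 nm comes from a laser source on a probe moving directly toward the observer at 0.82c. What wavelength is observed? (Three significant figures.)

112 nm

Relativistic Doppler for wavelength: λ_obs = λ_src · √((1−β)/(1+β)).
With β = 0.82: factor = √(0.18/1.82) = 0.31449.
λ_obs = 357 × 0.31449 = 112 nm.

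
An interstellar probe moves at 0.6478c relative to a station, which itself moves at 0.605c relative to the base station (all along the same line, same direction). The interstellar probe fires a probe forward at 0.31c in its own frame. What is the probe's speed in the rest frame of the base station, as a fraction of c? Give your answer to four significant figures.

0.9461c

Apply u = (u'+v)/(1+u'v) twice. Probe in the station frame: (0.31+0.6478)/(1+0.31·0.6478) = 0.9578/1.200818 = 0.79762c.
That velocity, transformed to the rest frame of the base station: (0.79762+0.605)/(1+0.79762·0.605) = 1.40262/1.4825601 = 0.94608c.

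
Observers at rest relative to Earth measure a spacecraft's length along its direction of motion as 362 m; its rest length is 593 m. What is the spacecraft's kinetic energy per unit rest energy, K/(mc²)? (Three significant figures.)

0.638

γ = L₀/L = 593/362 = 1.63812.
K/(mc²) = γ − 1 = 1.63812 − 1 = 0.638.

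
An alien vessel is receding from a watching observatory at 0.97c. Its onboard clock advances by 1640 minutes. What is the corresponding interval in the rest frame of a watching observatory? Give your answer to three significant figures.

γ = 1/√(1 − β²) = 1/√(1 − 0.9409) = 1/√0.0591 = 4.1135.
The onboard clock measures proper time, so the interval in the rest frame of a watching observatory is dilated: Δt = γ·Δτ = 4.1135 × 1640 minutes = 6750 minutes.

6750 minutes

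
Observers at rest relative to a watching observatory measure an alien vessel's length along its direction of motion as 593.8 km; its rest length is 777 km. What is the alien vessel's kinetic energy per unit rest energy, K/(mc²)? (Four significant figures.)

γ = L₀/L = 777/593.8 = 1.30852.
Since K = (γ−1)mc², K/(mc²) = 1.30852 − 1 = 0.3085.

0.3085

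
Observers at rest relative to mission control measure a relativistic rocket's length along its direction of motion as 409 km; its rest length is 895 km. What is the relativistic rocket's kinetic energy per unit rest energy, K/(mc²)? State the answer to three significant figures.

1.19

From L = L₀/γ: γ = 895/409 = 2.18826.
K/(mc²) = γ − 1 = 2.18826 − 1 = 1.19.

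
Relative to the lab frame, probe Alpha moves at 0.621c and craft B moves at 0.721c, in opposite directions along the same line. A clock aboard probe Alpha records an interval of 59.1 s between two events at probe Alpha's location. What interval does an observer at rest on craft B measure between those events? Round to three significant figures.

158 s

Transform probe Alpha's velocity into craft B's frame: (0.621 + 0.721)/(1 + 0.621·0.721) = 1.342/1.447741, so the relative speed is 0.92696c.
γ for this relative speed: γ = 1/√(1 − 0.859255) = 2.6655.
The clock on probe Alpha records proper time, so craft B measures Δt = γΔτ = 2.6655 × 59.1 = 158 s.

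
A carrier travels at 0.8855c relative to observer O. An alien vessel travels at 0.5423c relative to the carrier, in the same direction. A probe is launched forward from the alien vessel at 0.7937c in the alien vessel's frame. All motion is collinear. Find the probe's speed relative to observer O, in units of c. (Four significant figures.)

First combine the probe and alien vessel (S''→S'): u₁ = (0.7937 + 0.5423)/(1 + 0.7937×0.5423) = 1.336/1.43042351 = 0.93399.
Then combine with the carrier (S'→S): u = (0.93399 + 0.8855)/(1 + 0.93399×0.8855) = 1.81949/1.827048145 = 0.99586.

0.9959c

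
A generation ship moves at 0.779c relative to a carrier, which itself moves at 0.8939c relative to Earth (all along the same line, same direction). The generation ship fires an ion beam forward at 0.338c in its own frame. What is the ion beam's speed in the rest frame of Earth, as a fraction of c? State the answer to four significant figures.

0.9931c

Compose velocities in two stages. Stage 1 (into S'): u₁ = (0.338+0.779)/(1+0.338×0.779) = 0.88419.
Stage 2 (into S): u = (0.88419+0.8939)/(1+0.88419×0.8939) = 0.99314, so the speed is 0.9931c.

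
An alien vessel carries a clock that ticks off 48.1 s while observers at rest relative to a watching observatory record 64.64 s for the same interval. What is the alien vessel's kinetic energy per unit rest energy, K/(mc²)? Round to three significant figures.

0.344

The time-dilation ratio gives γ = 64.64/48.1 = 1.34387.
Since K = (γ−1)mc², K/(mc²) = 1.34387 − 1 = 0.344.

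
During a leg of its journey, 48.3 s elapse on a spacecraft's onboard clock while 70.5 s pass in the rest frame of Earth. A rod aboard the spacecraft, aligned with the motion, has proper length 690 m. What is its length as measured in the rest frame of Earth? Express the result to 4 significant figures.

472.7 m

From Δt = γΔτ: γ = 70.5/48.3 = 1.45963.
L = L₀/γ = 690/1.45963 = 472.7 m.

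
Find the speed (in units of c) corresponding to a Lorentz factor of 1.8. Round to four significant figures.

0.8315c

β = √(1 − 1/γ²) = √(1 − 1/3.24) = √0.691358 = 0.8315.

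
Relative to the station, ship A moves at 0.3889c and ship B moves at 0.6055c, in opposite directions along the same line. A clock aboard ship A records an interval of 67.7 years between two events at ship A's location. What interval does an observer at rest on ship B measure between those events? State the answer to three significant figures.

114 years

Transform ship A's velocity into ship B's frame: (0.3889 + 0.6055)/(1 + 0.3889·0.6055) = 0.9944/1.23547895, so the relative speed is 0.80487c.
γ for this relative speed: γ = 1/√(1 − 0.647816) = 1.6851.
The clock on ship A records proper time, so ship B measures Δt = γΔτ = 1.6851 × 67.7 = 114 years.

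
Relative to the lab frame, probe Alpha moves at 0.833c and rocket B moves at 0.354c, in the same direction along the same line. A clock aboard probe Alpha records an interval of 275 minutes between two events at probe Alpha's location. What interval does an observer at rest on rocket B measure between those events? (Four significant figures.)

374.7 minutes

The velocity of probe Alpha relative to rocket B is (0.833 − 0.354)c / (1 − 0.833×0.354) = 0.67932c; relative speed 0.67932c.
γ for this relative speed: γ = 1/√(1 − 0.461476) = 1.3627.
Probe Alpha's interval is proper; time dilation gives Δt_B = γΔτ = 1.3627 × 275 minutes = 374.7 minutes.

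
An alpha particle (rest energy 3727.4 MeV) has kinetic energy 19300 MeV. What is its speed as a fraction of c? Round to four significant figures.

0.9868c

K = (γ−1)mc², so γ = 1 + 19300/3727.4 = 6.1779.
Then v/c = √(1 − γ⁻²) = √(1 − 0.026201) = √0.973799 = 0.9868.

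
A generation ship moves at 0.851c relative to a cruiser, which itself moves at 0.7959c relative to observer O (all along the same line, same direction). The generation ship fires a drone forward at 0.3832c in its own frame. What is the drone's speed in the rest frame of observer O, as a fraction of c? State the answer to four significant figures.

0.9919c

Apply u = (u'+v)/(1+u'v) twice. Drone in the cruiser frame: (0.3832+0.851)/(1+0.3832·0.851) = 1.2342/1.3261032 = 0.9307c.
That velocity, transformed to the rest frame of observer O: (0.9307+0.7959)/(1+0.9307·0.7959) = 1.7266/1.74074413 = 0.99187c.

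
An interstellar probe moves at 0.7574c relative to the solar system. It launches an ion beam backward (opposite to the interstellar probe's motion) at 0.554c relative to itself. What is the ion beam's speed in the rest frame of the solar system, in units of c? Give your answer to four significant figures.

0.3504c

Relativistic velocity addition: u = (u' + v)/(1 + u'v/c²), with u' = −0.554c and v = 0.7574c.
Numerator: −0.554 + 0.7574 = 0.2034. Denominator: 1 + (−0.554)(0.7574) = 0.5804004.
u = 0.2034/0.5804004 = 0.35045, so the speed is 0.3504c.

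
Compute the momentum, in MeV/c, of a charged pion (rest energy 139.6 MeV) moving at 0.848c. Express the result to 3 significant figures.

γ = 1/√(1 − β²) = 1/√(1 − 0.719104) = 1/√0.280896 = 1/0.529996 = 1.8868.
Momentum: p = γβ·mc = 1.8868 × 0.848 × 139.6 MeV/c = 223 MeV/c.

223 MeV/c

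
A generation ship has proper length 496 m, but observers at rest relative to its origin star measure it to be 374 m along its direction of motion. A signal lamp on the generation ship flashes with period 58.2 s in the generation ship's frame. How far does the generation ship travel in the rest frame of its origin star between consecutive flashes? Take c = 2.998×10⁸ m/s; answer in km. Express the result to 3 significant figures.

1.52×10^7 km

γ = L₀/L = 496/374 = 1.3262.
β = √(1 − 1/γ²) = 0.65684. Lab-frame period = γτ = 1.3262×58.2 s = 77.185 s. Distance = βc × γτ = 0.65684 × 2.998×10⁸ m/s × 77.185 s = 1.5199×10^10 m = 1.52×10^7 km.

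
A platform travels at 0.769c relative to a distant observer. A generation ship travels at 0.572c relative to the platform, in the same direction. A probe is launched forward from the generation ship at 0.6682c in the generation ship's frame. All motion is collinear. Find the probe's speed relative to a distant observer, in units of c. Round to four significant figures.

Apply u = (u'+v)/(1+u'v) twice. Probe in the platform frame: (0.6682+0.572)/(1+0.6682·0.572) = 1.2402/1.3822104 = 0.89726c.
That velocity, transformed to the rest frame of a distant observer: (0.89726+0.769)/(1+0.89726·0.769) = 1.66626/1.68999294 = 0.98596c.

0.9860c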